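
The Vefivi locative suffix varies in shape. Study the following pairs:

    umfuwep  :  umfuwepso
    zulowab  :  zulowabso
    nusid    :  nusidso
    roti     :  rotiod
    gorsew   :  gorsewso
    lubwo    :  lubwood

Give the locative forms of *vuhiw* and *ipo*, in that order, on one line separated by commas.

vuhiwso, ipood

The suffix is conditioned by the final sound: -so when the stem ends in a consonant (*umfuwep*, *zulowab*, *nusid*, *gorsew*); -od when the stem ends in a vowel (*roti*, *lubwo*).
*vuhiw*: final sound = /w/, a consonant → -so → *vuhiwso*.
*ipo*: final sound = /o/, a vowel → -od → *ipood*.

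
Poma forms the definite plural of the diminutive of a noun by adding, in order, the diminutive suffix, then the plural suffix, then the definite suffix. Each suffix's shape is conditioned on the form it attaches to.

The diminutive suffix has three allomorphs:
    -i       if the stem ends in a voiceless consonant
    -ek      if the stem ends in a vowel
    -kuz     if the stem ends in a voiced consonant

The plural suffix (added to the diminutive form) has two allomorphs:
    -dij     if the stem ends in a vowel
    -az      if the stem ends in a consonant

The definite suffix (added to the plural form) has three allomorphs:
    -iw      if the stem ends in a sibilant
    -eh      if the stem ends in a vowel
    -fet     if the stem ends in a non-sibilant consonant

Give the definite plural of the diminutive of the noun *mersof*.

mersofidijfet

The final sound of *mersof* is /f/, which is a voiceless consonant, so the diminutive suffix is -i, giving *mersofi*.
Since the final sound of the diminutive form *mersofi* is /i/ (a vowel), it takes -dij, giving *mersofidij*.
Since the final sound of the plural form *mersofidij* is /j/ (a non-sibilant consonant), it takes -fet, giving *mersofidijfet*.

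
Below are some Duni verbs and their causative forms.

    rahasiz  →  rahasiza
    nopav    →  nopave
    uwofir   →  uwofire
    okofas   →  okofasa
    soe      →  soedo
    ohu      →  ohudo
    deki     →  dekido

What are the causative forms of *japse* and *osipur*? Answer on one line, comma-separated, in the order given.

The suffix is conditioned by the final sound: -a when the stem ends in a sibilant (*rahasiz*, *okofas*); -e when the stem ends in a non-sibilant consonant (*nopav*, *uwofir*); -do when the stem ends in a vowel (*soe*, *ohu*, *deki*).
*japse*: final sound = /e/, a vowel → -do → *japsedo*.
Since the final sound of *osipur* is /r/ (a non-sibilant consonant), it takes -e, giving *osipure*.

japsedo, osipure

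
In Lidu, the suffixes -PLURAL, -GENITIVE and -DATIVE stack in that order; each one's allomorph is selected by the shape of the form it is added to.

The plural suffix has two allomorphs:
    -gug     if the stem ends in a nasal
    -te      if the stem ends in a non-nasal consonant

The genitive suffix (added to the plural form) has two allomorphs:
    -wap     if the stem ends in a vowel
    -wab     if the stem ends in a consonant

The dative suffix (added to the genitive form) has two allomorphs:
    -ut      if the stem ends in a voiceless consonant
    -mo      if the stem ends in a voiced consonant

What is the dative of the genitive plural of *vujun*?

*vujun*: final consonant = /n/, a nasal → -gug → *vujungug*.
The final sound of the plural form *vujungug* is /g/, which is a consonant, so the genitive suffix is -wab, giving *vujungugwab*.
Since the final consonant of the genitive form *vujungugwab* is /b/ (voiced), it takes -mo, giving *vujungugwabmo*.

vujungugwabmo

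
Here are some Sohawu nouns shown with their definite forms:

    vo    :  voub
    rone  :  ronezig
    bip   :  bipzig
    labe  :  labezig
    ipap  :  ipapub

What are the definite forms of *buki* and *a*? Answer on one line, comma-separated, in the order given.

The pattern is front/back vowel harmony: -zig when the last vowel of the stem is a front vowel (*rone*, *bip*, *labe*); -ub when the last vowel of the stem is a back vowel (*vo*, *ipap*).
Since the last vowel of *buki* is /i/ (a front vowel), it takes -zig, giving *bukizig*.
*a*: last vowel = /a/, a back vowel → -ub → *aub*.

bukizig, aub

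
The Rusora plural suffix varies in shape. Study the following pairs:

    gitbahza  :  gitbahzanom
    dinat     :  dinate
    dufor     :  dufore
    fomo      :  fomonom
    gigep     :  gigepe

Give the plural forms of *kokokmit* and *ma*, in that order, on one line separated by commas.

kokokmite, manom

The pattern is consonant vs. vowel: -e when the stem ends in a consonant (*dinat*, *dufor*, *gigep*); -nom when the stem ends in a vowel (*gitbahza*, *fomo*).
The final sound of *kokokmit* is /t/, which is a consonant, so the suffix is -e, giving *kokokmite*.
*ma*: final sound = /a/, a vowel → -nom → *manom*.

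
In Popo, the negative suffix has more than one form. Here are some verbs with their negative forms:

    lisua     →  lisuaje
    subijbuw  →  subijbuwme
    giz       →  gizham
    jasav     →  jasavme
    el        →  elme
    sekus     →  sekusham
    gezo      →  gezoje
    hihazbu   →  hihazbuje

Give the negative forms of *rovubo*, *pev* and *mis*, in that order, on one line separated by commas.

The alternation tracks the final sound of the stem — -ham when the stem ends in a sibilant (*giz*, *sekus*); -me when the stem ends in a non-sibilant consonant (*subijbuw*, *jasav*, *el*); -je when the stem ends in a vowel (*lisua*, *gezo*, *hihazbu*).
The final sound of *rovubo* is /o/, which is a vowel, so the suffix is -je, giving *rovuboje*.
*pev*: final sound = /v/, a non-sibilant consonant → -me → *pevme*.
*mis* — final sound /s/ (a sibilant) → -ham → *misham*.

rovuboje, pevme, misham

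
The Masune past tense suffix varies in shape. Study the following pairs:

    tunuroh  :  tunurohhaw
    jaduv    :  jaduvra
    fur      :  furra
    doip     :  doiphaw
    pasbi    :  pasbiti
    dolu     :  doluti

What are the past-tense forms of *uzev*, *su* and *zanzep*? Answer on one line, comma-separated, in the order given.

uzevra, suti, zanzephaw

Looking at the final sound of each stem: -haw when the stem ends in a voiceless consonant (*tunuroh*, *doip*); -ra when the stem ends in a voiced consonant (*jaduv*, *fur*); -ti when the stem ends in a vowel (*pasbi*, *dolu*).
The final sound of *uzev* is /v/, which is a voiced consonant, so the suffix is -ra, giving *uzevra*.
*su*: final sound = /u/, a vowel → -ti → *suti*.
*zanzep*: final sound = /p/, a voiceless consonant → -haw → *zanzephaw*.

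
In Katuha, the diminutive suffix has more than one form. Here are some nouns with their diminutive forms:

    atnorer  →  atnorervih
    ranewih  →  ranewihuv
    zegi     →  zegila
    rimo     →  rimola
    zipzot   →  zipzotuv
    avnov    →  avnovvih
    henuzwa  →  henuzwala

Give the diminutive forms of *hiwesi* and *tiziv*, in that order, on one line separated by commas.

hiwesila, tizivvih

The alternation tracks the final sound of the stem — -uv when the stem ends in a voiceless consonant (*ranewih*, *zipzot*); -vih when the stem ends in a voiced consonant (*atnorer*, *avnov*); -la when the stem ends in a vowel (*zegi*, *rimo*, *henuzwa*).
*hiwesi*: final sound = /i/, a vowel → -la → *hiwesila*.
*tiziv*: final sound = /v/, a voiced consonant → -vih → *tizivvih*.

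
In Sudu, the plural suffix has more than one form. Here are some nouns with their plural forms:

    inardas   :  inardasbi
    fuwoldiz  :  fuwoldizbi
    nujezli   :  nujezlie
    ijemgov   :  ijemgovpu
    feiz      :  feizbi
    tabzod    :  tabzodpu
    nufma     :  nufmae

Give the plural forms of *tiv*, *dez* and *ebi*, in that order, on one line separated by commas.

tivpu, dezbi, ebie

The pattern is sibilance of the final sound: -bi when the stem ends in a sibilant (*inardas*, *fuwoldiz*, *feiz*); -pu when the stem ends in a non-sibilant consonant (*ijemgov*, *tabzod*); -e when the stem ends in a vowel (*nujezli*, *nufma*).
*tiv*: final sound = /v/, a non-sibilant consonant → -pu → *tivpu*.
*dez*: final sound = /z/, a sibilant → -bi → *dezbi*.
*ebi*: final sound = /i/, a vowel → -e → *ebie*.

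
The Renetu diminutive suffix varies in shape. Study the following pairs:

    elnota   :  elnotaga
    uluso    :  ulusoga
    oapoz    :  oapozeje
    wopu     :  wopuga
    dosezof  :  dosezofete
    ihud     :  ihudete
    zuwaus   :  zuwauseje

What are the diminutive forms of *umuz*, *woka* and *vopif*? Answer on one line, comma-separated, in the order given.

umuzeje, wokaga, vopifete

The suffix is conditioned by the final sound: -eje when the stem ends in a sibilant (*oapoz*, *zuwaus*); -ete when the stem ends in a non-sibilant consonant (*dosezof*, *ihud*); -ga when the stem ends in a vowel (*elnota*, *uluso*, *wopu*).
Since the final sound of *umuz* is /z/ (a sibilant), it takes -eje, giving *umuzeje*.
*woka*: final sound = /a/, a vowel → -ga → *wokaga*.
Since the final sound of *vopif* is /f/ (a non-sibilant consonant), it takes -ete, giving *vopifete*.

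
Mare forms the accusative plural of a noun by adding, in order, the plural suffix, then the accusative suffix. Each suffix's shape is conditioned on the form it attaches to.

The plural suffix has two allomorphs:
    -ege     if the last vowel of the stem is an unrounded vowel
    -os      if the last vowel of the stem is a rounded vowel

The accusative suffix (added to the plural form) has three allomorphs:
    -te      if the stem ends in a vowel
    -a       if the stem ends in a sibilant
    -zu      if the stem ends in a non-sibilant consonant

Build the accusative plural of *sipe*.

sipeegete

Since the last vowel of *sipe* is /e/ (an unrounded vowel), it takes -ege, giving *sipeege*.
The final sound of the plural form *sipeege* is /e/, which is a vowel, so the accusative suffix is -te, giving *sipeegete*.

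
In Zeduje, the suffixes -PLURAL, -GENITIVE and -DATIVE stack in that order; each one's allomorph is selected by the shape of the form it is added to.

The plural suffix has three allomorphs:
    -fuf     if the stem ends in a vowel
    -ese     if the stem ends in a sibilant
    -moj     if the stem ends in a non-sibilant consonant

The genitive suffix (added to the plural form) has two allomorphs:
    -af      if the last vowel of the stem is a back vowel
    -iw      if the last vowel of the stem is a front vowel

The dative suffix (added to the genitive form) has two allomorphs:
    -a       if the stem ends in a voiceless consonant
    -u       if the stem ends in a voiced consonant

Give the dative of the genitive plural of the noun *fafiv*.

The final sound of *fafiv* is /v/, which is a non-sibilant consonant, so the plural suffix is -moj, giving *fafivmoj*.
Since the last vowel of the plural form *fafivmoj* is /o/ (a back vowel), it takes -af, giving *fafivmojaf*.
Since the final consonant of the genitive form *fafivmojaf* is /f/ (voiceless), it takes -a, giving *fafivmojafa*.

fafivmojafa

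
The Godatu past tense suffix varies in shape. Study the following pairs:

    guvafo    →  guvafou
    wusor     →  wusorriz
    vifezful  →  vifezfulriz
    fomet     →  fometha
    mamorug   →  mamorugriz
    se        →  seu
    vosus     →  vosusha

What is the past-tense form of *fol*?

The suffix is conditioned by the final sound: -ha when the stem ends in a voiceless consonant (*fomet*, *vosus*); -riz when the stem ends in a voiced consonant (*wusor*, *vifezful*, *mamorug*); -u when the stem ends in a vowel (*guvafo*, *se*).
The final sound of *fol* is /l/, which is a voiced consonant, so the suffix is -riz, giving *folriz*.

folriz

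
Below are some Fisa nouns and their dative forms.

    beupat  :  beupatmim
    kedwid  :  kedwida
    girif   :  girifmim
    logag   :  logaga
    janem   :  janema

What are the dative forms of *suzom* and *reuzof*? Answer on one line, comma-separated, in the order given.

The alternation tracks the final consonant of the stem — -mim when the stem ends in a voiceless consonant (*beupat*, *girif*); -a when the stem ends in a voiced consonant (*kedwid*, *logag*, *janem*).
Since the final consonant of *suzom* is /m/ (voiced), it takes -a, giving *suzoma*.
*reuzof* — final consonant /f/ (voiceless) → -mim → *reuzofmim*.

suzoma, reuzofmim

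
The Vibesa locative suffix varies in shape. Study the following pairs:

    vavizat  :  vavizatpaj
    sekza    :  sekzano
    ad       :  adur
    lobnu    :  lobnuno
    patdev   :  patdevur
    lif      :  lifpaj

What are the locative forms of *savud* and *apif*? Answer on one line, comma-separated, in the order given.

The pattern is voicing of the final sound: -paj when the stem ends in a voiceless consonant (*vavizat*, *lif*); -ur when the stem ends in a voiced consonant (*ad*, *patdev*); -no when the stem ends in a vowel (*sekza*, *lobnu*).
The final sound of *savud* is /d/, which is a voiced consonant, so the suffix is -ur, giving *savudur*.
*apif* — final sound /f/ (a voiceless consonant) → -paj → *apifpaj*.

savudur, apifpaj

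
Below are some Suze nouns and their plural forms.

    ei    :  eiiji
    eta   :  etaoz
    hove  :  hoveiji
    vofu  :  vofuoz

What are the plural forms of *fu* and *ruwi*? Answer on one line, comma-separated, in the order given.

The pattern is front/back vowel harmony: -iji when the last vowel of the stem is a front vowel (*ei*, *hove*); -oz when the last vowel of the stem is a back vowel (*eta*, *vofu*).
*fu* — last vowel /u/ (a back vowel) → -oz → *fuoz*.
*ruwi*: last vowel = /i/, a front vowel → -iji → *ruwiiji*.

fuoz, ruwiiji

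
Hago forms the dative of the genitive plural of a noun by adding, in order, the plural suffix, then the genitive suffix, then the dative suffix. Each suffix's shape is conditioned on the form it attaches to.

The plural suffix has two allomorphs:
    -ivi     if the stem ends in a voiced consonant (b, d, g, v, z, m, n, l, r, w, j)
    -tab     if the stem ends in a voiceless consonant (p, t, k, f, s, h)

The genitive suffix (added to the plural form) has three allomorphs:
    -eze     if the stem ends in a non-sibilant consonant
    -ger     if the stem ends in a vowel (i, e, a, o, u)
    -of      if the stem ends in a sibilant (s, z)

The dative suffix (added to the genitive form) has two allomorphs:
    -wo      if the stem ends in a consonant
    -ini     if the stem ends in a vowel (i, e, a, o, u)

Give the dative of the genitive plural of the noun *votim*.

The final consonant of *votim* is /m/, which is voiced, so the plural suffix is -ivi, giving *votimivi*.
The plural form *votimivi*: final sound = /i/, a vowel → -ger → *votimiviger*.
The genitive form *votimiviger* — final sound /r/ (a consonant) → -wo → *votimivigerwo*.

votimivigerwo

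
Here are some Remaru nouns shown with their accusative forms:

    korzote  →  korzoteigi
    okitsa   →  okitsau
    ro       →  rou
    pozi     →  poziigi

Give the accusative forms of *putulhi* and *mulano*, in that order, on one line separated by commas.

The pattern is front/back vowel harmony: -igi when the last vowel of the stem is a front vowel (*korzote*, *pozi*); -u when the last vowel of the stem is a back vowel (*okitsa*, *ro*).
*putulhi* — last vowel /i/ (a front vowel) → -igi → *putulhiigi*.
*mulano*: last vowel = /o/, a back vowel → -u → *mulanou*.

putulhiigi, mulanou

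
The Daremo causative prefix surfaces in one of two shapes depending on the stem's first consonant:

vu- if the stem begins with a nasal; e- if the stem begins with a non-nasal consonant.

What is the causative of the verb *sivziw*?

*sivziw*: first consonant = /s/, non-nasal → e- → *esivziw*.

esivziw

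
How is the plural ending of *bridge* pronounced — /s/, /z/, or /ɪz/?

/ɪz/

The stem *bridge* ends in a sibilant (/s, z, ʃ, ʒ, tʃ, dʒ/).
The plural suffix surfaces as /ɪz/ after sibilants, /s/ after other voiceless consonants, and /z/ after other voiced sounds.
So the plural -s on *bridge* is pronounced /ɪz/.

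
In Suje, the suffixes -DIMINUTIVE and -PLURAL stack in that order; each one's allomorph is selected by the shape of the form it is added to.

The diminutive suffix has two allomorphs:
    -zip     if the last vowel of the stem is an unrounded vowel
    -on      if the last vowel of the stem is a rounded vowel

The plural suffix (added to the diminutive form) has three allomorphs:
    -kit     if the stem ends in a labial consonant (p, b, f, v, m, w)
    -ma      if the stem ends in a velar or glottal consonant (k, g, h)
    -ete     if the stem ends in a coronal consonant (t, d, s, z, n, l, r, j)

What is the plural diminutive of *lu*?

luonete

*lu*: last vowel = /u/, a rounded vowel → -on → *luon*.
The final consonant of the diminutive form *luon* is /n/, which is coronal, so the plural suffix is -ete, giving *luonete*.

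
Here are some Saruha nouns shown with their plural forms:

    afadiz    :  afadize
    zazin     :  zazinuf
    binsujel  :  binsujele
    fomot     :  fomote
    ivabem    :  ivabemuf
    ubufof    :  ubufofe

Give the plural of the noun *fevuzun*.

fevuzunuf

The suffix is conditioned by the final consonant: -uf when the stem ends in a nasal (*zazin*, *ivabem*); -e when the stem ends in a non-nasal consonant (*afadiz*, *binsujel*, *fomot*, *ubufof*).
Since the final consonant of *fevuzun* is /n/ (a nasal), it takes -uf, giving *fevuzunuf*.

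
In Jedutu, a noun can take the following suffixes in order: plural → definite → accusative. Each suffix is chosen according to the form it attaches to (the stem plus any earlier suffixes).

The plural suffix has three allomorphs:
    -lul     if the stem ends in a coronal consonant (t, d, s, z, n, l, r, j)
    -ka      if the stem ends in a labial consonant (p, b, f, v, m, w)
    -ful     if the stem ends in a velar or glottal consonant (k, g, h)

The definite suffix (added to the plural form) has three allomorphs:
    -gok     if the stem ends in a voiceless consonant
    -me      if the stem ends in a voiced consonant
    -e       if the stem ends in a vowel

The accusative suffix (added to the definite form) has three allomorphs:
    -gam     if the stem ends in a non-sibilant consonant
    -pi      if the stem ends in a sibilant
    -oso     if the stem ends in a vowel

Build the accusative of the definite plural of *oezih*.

*oezih*: final consonant = /h/, velar/glottal → -ful → *oezihful*.
Since the final sound of the plural form *oezihful* is /l/ (a voiced consonant), it takes -me, giving *oezihfulme*.
The definite form *oezihfulme* — final sound /e/ (a vowel) → -oso → *oezihfulmeoso*.

oezihfulmeoso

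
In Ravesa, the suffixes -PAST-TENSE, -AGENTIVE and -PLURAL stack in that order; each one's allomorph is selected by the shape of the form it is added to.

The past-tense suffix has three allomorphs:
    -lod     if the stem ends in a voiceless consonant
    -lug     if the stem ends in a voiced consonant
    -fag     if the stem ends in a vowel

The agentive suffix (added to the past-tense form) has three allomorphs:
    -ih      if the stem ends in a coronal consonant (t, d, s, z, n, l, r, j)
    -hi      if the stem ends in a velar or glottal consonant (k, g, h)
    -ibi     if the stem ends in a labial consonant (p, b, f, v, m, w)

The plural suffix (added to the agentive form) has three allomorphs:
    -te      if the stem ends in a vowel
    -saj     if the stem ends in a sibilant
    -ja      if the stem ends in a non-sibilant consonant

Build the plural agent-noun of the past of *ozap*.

ozaplodihja

Since the final sound of *ozap* is /p/ (a voiceless consonant), it takes -lod, giving *ozaplod*.
The final consonant of the past-tense form *ozaplod* is /d/, which is coronal, so the agentive suffix is -ih, giving *ozaplodih*.
Since the final sound of the agentive form *ozaplodih* is /h/ (a non-sibilant consonant), it takes -ja, giving *ozaplodihja*.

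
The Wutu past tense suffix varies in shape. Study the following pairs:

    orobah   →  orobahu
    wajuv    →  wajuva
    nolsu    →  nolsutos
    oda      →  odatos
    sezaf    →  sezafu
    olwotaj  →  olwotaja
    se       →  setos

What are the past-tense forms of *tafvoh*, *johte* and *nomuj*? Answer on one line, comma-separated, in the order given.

tafvohu, johtetos, nomuja

The alternation tracks the final sound of the stem — -u when the stem ends in a voiceless consonant (*orobah*, *sezaf*); -a when the stem ends in a voiced consonant (*wajuv*, *olwotaj*); -tos when the stem ends in a vowel (*nolsu*, *oda*, *se*).
Since the final sound of *tafvoh* is /h/ (a voiceless consonant), it takes -u, giving *tafvohu*.
*johte* — final sound /e/ (a vowel) → -tos → *johtetos*.
Since the final sound of *nomuj* is /j/ (a voiced consonant), it takes -a, giving *nomuja*.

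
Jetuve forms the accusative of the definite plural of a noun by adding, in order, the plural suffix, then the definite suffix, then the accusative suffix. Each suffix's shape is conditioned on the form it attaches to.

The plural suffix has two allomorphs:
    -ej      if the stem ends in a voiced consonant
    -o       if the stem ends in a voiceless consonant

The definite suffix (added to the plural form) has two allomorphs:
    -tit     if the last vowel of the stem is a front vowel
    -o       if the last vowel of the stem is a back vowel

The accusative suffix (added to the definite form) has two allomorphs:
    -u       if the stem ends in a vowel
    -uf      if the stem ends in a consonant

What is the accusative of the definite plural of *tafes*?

Since the final consonant of *tafes* is /s/ (voiceless), it takes -o, giving *tafeso*.
The plural form *tafeso* — last vowel /o/ (a back vowel) → -o → *tafesoo*.
The final sound of the definite form *tafesoo* is /o/, which is a vowel, so the accusative suffix is -u, giving *tafesoou*.

tafesoou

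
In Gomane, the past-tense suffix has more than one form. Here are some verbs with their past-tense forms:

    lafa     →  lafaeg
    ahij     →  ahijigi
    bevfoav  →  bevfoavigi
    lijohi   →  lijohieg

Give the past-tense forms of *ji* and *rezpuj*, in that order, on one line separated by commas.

The pattern is consonant vs. vowel: -igi when the stem ends in a consonant (*ahij*, *bevfoav*); -eg when the stem ends in a vowel (*lafa*, *lijohi*).
*ji*: final sound = /i/, a vowel → -eg → *jieg*.
*rezpuj* — final sound /j/ (a consonant) → -igi → *rezpujigi*.

jieg, rezpujigi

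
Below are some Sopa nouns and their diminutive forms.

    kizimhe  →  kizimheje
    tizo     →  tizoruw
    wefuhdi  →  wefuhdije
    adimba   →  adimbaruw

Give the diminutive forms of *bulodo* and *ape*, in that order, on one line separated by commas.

The alternation tracks the last vowel of the stem — -je when the last vowel of the stem is a front vowel (*kizimhe*, *wefuhdi*); -ruw when the last vowel of the stem is a back vowel (*tizo*, *adimba*).
*bulodo*: last vowel = /o/, a back vowel → -ruw → *bulodoruw*.
The last vowel of *ape* is /e/, which is a front vowel, so the suffix is -je, giving *apeje*.

bulodoruw, apeje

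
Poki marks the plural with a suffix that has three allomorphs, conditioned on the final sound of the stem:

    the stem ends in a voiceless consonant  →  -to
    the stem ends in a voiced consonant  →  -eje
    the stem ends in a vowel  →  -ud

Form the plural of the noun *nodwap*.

*nodwap* — final sound /p/ (a voiceless consonant) → -to → *nodwapto*.

nodwapto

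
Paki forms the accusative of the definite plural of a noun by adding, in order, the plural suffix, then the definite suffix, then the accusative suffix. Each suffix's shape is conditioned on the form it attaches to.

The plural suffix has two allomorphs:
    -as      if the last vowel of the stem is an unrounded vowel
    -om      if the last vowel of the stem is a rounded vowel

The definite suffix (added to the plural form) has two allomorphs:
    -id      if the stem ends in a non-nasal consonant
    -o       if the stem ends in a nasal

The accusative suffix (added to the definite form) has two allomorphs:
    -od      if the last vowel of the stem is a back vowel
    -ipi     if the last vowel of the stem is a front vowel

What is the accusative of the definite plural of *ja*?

Since the last vowel of *ja* is /a/ (an unrounded vowel), it takes -as, giving *jaas*.
The final consonant of the plural form *jaas* is /s/, which is non-nasal, so the definite suffix is -id, giving *jaasid*.
Since the last vowel of the definite form *jaasid* is /i/ (a front vowel), it takes -ipi, giving *jaasidipi*.

jaasidipi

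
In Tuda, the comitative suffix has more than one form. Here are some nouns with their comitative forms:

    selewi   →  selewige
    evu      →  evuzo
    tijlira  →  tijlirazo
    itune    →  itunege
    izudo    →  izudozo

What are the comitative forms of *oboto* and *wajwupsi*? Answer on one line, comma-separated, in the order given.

The alternation tracks the last vowel of the stem — -ge when the last vowel of the stem is a front vowel (*selewi*, *itune*); -zo when the last vowel of the stem is a back vowel (*evu*, *tijlira*, *izudo*).
*oboto* — last vowel /o/ (a back vowel) → -zo → *obotozo*.
Since the last vowel of *wajwupsi* is /i/ (a front vowel), it takes -ge, giving *wajwupsige*.

obotozo, wajwupsige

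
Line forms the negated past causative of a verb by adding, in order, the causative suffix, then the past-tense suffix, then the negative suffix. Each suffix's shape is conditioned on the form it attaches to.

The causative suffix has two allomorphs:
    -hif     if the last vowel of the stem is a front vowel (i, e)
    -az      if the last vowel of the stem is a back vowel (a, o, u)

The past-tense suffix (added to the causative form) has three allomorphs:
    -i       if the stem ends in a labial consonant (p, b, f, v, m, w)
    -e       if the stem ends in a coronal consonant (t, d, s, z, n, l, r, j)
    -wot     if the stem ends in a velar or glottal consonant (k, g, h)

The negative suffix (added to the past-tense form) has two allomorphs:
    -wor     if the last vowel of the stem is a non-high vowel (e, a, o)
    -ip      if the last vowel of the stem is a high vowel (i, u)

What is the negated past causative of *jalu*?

jaluazewor

Since the last vowel of *jalu* is /u/ (a back vowel), it takes -az, giving *jaluaz*.
Since the final consonant of the causative form *jaluaz* is /z/ (coronal), it takes -e, giving *jaluaze*.
The past-tense form *jaluaze* — last vowel /e/ (a non-high vowel) → -wor → *jaluazewor*.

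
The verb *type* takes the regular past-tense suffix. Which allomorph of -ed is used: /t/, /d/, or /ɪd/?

/t/

The stem *type* ends in a voiceless consonant other than /t/.
The -ed suffix is realized as /ɪd/ after /t, d/; as /t/ after other voiceless consonants; and as /d/ after other voiced sounds.
So -ed on *type* is pronounced /t/.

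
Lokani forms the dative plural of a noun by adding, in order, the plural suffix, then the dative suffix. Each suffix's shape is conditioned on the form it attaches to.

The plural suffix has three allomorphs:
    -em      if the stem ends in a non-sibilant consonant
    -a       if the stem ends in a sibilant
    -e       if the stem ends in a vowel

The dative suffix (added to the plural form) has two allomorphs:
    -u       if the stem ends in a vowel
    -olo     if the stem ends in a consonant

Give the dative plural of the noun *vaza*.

Since the final sound of *vaza* is /a/ (a vowel), it takes -e, giving *vazae*.
The plural form *vazae* — final sound /e/ (a vowel) → -u → *vazaeu*.

vazaeu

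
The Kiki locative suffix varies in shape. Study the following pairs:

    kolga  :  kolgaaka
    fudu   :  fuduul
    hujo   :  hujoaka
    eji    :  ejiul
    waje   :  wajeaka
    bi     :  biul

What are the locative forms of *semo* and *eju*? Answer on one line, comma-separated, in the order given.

semoaka, ejuul

The suffix is conditioned by the last vowel: -ul when the last vowel of the stem is a high vowel (*fudu*, *eji*, *bi*); -aka when the last vowel of the stem is a non-high vowel (*kolga*, *hujo*, *waje*).
*semo* — last vowel /o/ (a non-high vowel) → -aka → *semoaka*.
*eju*: last vowel = /u/, a high vowel → -ul → *ejuul*.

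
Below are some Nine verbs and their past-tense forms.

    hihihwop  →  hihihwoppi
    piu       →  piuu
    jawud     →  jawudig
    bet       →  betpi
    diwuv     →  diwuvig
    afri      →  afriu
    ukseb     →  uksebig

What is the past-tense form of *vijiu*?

vijiuu

The alternation tracks the final sound of the stem — -pi when the stem ends in a voiceless consonant (*hihihwop*, *bet*); -ig when the stem ends in a voiced consonant (*jawud*, *diwuv*, *ukseb*); -u when the stem ends in a vowel (*piu*, *afri*).
Since the final sound of *vijiu* is /u/ (a vowel), it takes -u, giving *vijiuu*.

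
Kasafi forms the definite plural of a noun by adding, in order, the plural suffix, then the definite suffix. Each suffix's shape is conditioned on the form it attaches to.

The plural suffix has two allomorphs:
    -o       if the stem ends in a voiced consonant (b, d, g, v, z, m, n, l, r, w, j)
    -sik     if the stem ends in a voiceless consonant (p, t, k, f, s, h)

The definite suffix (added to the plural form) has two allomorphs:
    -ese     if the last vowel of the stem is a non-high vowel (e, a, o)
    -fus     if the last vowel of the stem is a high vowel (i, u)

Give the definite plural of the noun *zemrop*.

zemropsikfus

The final consonant of *zemrop* is /p/, which is voiceless, so the plural suffix is -sik, giving *zemropsik*.
The plural form *zemropsik*: last vowel = /i/, a high vowel → -fus → *zemropsikfus*.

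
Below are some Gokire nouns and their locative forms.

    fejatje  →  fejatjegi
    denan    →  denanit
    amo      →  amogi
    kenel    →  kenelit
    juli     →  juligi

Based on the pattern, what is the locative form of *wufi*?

wufigi

The suffix is conditioned by the final sound: -it when the stem ends in a consonant (*denan*, *kenel*); -gi when the stem ends in a vowel (*fejatje*, *amo*, *juli*).
Since the final sound of *wufi* is /i/ (a vowel), it takes -gi, giving *wufigi*.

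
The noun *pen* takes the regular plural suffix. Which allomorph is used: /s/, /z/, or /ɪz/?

The stem *pen* ends in a voiced non-sibilant sound.
The plural suffix surfaces as /ɪz/ after sibilants, /s/ after other voiceless consonants, and /z/ after other voiced sounds.
So the plural -s on *pen* is pronounced /z/.

/z/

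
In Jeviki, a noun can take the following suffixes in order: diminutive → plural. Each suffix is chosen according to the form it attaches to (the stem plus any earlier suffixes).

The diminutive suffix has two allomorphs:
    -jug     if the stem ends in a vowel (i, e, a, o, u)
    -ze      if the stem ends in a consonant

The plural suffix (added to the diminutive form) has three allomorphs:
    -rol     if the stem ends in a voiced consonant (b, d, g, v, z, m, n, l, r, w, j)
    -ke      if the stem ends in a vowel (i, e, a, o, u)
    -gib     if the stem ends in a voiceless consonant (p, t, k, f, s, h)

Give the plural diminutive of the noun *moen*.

moenzeke

The final sound of *moen* is /n/, which is a consonant, so the diminutive suffix is -ze, giving *moenze*.
Since the final sound of the diminutive form *moenze* is /e/ (a vowel), it takes -ke, giving *moenzeke*.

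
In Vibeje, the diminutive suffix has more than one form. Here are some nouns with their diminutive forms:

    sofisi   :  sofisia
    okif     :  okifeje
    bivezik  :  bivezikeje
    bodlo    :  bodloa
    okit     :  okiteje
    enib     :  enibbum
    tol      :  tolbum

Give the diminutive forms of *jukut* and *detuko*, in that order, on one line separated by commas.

The pattern is voicing of the final sound: -eje when the stem ends in a voiceless consonant (*okif*, *bivezik*, *okit*); -bum when the stem ends in a voiced consonant (*enib*, *tol*); -a when the stem ends in a vowel (*sofisi*, *bodlo*).
The final sound of *jukut* is /t/, which is a voiceless consonant, so the suffix is -eje, giving *jukuteje*.
The final sound of *detuko* is /o/, which is a vowel, so the suffix is -a, giving *detukoa*.

jukuteje, detukoa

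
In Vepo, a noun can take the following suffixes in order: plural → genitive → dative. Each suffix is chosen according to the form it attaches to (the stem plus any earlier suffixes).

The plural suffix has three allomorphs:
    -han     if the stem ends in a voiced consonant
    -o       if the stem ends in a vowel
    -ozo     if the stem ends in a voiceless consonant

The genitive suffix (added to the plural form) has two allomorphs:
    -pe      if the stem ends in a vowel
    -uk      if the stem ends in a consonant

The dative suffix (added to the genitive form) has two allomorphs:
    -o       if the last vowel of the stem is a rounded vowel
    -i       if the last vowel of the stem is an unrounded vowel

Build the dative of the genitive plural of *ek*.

*ek*: final sound = /k/, a voiceless consonant → -ozo → *ekozo*.
The plural form *ekozo* — final sound /o/ (a vowel) → -pe → *ekozope*.
The genitive form *ekozope* — last vowel /e/ (an unrounded vowel) → -i → *ekozopei*.

ekozopei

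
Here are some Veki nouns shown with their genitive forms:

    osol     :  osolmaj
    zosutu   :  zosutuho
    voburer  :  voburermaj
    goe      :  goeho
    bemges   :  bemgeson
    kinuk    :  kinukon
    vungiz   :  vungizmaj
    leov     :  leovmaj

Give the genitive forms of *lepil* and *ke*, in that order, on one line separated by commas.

The alternation tracks the final sound of the stem — -on when the stem ends in a voiceless consonant (*bemges*, *kinuk*); -maj when the stem ends in a voiced consonant (*osol*, *voburer*, *vungiz*, *leov*); -ho when the stem ends in a vowel (*zosutu*, *goe*).
Since the final sound of *lepil* is /l/ (a voiced consonant), it takes -maj, giving *lepilmaj*.
*ke*: final sound = /e/, a vowel → -ho → *keho*.

lepilmaj, keho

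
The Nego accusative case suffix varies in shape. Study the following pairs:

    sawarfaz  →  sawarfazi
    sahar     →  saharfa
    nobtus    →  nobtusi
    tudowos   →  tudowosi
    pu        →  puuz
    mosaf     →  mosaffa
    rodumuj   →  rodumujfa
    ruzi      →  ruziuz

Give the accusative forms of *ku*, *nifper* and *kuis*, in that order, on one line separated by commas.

kuuz, nifperfa, kuisi

The suffix is conditioned by the final sound: -i when the stem ends in a sibilant (*sawarfaz*, *nobtus*, *tudowos*); -fa when the stem ends in a non-sibilant consonant (*sahar*, *mosaf*, *rodumuj*); -uz when the stem ends in a vowel (*pu*, *ruzi*).
*ku*: final sound = /u/, a vowel → -uz → *kuuz*.
Since the final sound of *nifper* is /r/ (a non-sibilant consonant), it takes -fa, giving *nifperfa*.
*kuis* — final sound /s/ (a sibilant) → -i → *kuisi*.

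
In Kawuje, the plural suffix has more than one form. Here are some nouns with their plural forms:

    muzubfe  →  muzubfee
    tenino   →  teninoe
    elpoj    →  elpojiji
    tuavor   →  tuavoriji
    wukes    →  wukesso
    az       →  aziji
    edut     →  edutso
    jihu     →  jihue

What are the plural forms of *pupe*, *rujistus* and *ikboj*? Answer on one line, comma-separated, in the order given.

The suffix is conditioned by the final sound: -so when the stem ends in a voiceless consonant (*wukes*, *edut*); -iji when the stem ends in a voiced consonant (*elpoj*, *tuavor*, *az*); -e when the stem ends in a vowel (*muzubfe*, *tenino*, *jihu*).
The final sound of *pupe* is /e/, which is a vowel, so the suffix is -e, giving *pupee*.
*rujistus* — final sound /s/ (a voiceless consonant) → -so → *rujistusso*.
*ikboj*: final sound = /j/, a voiced consonant → -iji → *ikbojiji*.

pupee, rujistusso, ikbojiji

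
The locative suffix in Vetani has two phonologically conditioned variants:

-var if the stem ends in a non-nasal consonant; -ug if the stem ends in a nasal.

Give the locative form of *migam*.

migamug

The final consonant of *migam* is /m/, which is a nasal, so the suffix is -ug, giving *migamug*.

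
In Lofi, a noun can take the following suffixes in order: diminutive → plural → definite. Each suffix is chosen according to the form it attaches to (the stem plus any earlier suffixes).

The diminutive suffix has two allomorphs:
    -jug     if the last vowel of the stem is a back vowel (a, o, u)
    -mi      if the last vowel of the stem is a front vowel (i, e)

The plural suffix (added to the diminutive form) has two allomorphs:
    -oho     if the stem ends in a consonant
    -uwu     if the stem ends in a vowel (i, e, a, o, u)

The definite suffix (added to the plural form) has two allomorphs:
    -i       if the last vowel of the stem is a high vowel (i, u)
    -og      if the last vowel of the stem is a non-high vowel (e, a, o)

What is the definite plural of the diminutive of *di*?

dimiuwui

Since the last vowel of *di* is /i/ (a front vowel), it takes -mi, giving *dimi*.
Since the final sound of the diminutive form *dimi* is /i/ (a vowel), it takes -uwu, giving *dimiuwu*.
The last vowel of the plural form *dimiuwu* is /u/, which is a high vowel, so the definite suffix is -i, giving *dimiuwui*.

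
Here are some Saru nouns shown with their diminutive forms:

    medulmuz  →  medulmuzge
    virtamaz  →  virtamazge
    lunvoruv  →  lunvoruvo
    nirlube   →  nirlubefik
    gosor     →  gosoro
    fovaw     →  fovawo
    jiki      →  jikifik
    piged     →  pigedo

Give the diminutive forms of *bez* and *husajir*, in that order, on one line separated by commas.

Looking at the final sound of each stem: -ge when the stem ends in a sibilant (*medulmuz*, *virtamaz*); -o when the stem ends in a non-sibilant consonant (*lunvoruv*, *gosor*, *fovaw*, *piged*); -fik when the stem ends in a vowel (*nirlube*, *jiki*).
*bez*: final sound = /z/, a sibilant → -ge → *bezge*.
*husajir* — final sound /r/ (a non-sibilant consonant) → -o → *husajiro*.

bezge, husajiro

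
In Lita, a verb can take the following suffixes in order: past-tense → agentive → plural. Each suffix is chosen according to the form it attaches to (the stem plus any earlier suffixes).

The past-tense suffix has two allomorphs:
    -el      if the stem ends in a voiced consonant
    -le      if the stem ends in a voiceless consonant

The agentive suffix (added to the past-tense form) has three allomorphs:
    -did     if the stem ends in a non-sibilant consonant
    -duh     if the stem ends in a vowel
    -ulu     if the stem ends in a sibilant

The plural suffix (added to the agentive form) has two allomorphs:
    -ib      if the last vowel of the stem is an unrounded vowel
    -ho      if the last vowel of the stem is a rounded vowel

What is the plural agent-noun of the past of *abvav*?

abvaveldidib

*abvav* — final consonant /v/ (voiced) → -el → *abvavel*.
The past-tense form *abvavel*: final sound = /l/, a non-sibilant consonant → -did → *abvaveldid*.
Since the last vowel of the agentive form *abvaveldid* is /i/ (an unrounded vowel), it takes -ib, giving *abvaveldidib*.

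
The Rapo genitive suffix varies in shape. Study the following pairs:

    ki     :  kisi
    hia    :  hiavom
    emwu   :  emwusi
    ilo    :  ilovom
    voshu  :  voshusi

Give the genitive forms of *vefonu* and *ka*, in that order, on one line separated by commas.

vefonusi, kavom

The suffix is conditioned by the last vowel: -si when the last vowel of the stem is a high vowel (*ki*, *emwu*, *voshu*); -vom when the last vowel of the stem is a non-high vowel (*hia*, *ilo*).
Since the last vowel of *vefonu* is /u/ (a high vowel), it takes -si, giving *vefonusi*.
*ka*: last vowel = /a/, a non-high vowel → -vom → *kavom*.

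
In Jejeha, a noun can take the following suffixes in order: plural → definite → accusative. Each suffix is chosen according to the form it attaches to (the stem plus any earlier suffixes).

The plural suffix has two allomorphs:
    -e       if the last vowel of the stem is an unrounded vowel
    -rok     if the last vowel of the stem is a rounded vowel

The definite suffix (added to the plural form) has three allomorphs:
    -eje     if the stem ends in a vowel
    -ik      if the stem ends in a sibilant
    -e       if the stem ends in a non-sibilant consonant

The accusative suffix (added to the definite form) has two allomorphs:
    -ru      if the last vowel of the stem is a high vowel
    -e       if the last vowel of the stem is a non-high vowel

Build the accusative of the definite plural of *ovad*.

Since the last vowel of *ovad* is /a/ (an unrounded vowel), it takes -e, giving *ovade*.
Since the final sound of the plural form *ovade* is /e/ (a vowel), it takes -eje, giving *ovadeeje*.
Since the last vowel of the definite form *ovadeeje* is /e/ (a non-high vowel), it takes -e, giving *ovadeejee*.

ovadeejee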